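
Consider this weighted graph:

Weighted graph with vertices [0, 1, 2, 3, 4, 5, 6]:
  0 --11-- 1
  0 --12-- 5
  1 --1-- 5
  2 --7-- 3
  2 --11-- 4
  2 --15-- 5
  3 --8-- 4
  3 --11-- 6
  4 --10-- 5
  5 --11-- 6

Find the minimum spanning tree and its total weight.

Applying Kruskal's algorithm (sort edges by weight, add if no cycle):
  Add (1,5) w=1
  Add (2,3) w=7
  Add (3,4) w=8
  Add (4,5) w=10
  Add (0,1) w=11
  Skip (2,4) w=11 (creates cycle)
  Add (3,6) w=11
  Skip (5,6) w=11 (creates cycle)
  Skip (0,5) w=12 (creates cycle)
  Skip (2,5) w=15 (creates cycle)
MST weight = 48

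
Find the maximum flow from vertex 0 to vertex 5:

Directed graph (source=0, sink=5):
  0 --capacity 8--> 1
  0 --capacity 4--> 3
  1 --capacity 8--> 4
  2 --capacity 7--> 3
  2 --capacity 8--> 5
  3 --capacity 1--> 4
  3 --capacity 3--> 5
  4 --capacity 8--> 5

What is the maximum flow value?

Computing max flow:
  Flow on (0->1): 8/8
  Flow on (0->3): 3/4
  Flow on (1->4): 8/8
  Flow on (3->5): 3/3
  Flow on (4->5): 8/8
Maximum flow = 11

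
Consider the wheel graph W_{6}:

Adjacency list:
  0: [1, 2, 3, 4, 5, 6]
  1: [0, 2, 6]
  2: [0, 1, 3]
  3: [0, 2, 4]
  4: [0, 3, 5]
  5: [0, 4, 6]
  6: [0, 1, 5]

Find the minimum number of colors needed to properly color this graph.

W_{6} = C_{6} plus a hub adjacent to every cycle vertex.
The outer cycle needs 2 colors (even cycle); the hub is adjacent to all of them so needs a fresh color.
Chromatic number = 2 + 1 = 3.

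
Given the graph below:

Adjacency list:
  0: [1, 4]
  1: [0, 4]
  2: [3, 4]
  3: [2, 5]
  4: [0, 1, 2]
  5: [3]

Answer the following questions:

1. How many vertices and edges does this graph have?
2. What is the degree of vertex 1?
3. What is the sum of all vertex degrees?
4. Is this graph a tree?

Count: 6 vertices, 6 edges.
Vertex 1 has neighbors [0, 4], degree = 2.
Handshaking lemma: 2 * 6 = 12.
A tree on 6 vertices has 5 edges. This graph has 6 edges (1 extra). Not a tree.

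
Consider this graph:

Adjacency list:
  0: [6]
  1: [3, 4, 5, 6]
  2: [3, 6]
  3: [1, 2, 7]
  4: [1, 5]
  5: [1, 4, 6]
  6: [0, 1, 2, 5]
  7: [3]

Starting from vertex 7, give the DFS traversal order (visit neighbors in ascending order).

DFS from vertex 7 (neighbors processed in ascending order):
Visit order: 7, 3, 1, 4, 5, 6, 0, 2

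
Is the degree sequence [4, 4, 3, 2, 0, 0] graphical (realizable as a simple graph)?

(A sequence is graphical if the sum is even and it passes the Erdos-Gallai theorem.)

Sum of degrees = 13. Sum is odd, so the sequence is NOT graphical.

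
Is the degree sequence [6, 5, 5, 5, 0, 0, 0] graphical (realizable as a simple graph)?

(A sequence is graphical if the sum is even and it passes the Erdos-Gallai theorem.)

Sum of degrees = 21. Sum is odd, so the sequence is NOT graphical.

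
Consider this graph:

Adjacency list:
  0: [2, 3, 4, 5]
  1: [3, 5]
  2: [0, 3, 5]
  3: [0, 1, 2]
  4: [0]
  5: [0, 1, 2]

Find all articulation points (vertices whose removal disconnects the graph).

An articulation point is a vertex whose removal disconnects the graph.
Articulation points: [0]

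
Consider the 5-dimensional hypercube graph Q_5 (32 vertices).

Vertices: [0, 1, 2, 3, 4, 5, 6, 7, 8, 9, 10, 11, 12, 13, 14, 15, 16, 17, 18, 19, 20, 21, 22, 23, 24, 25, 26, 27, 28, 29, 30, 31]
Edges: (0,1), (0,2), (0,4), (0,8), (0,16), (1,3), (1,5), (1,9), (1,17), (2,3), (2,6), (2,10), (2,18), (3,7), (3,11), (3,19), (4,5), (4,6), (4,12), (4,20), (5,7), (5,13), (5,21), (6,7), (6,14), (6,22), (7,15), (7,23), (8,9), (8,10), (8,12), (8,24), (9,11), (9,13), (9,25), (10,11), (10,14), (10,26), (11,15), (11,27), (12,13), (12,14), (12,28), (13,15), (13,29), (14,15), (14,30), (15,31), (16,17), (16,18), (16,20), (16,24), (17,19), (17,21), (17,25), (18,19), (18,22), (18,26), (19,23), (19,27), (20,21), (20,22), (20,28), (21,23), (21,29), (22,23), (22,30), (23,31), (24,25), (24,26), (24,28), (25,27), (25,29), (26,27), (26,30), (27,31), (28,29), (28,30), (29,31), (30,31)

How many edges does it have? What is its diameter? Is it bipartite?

The 5-dimensional hypercube Q_5 has 32 vertices and each vertex has degree 5.
Total edges = 32 * 5 / 2 = 80.
Diameter = 5 (max Hamming distance between binary labels).
Hypercubes are bipartite (partition by parity of binary representation).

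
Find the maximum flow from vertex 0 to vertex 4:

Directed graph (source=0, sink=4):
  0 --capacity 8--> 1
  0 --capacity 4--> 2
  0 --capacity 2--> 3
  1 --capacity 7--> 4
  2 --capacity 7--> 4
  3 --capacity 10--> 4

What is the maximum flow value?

Computing max flow:
  Flow on (0->1): 7/8
  Flow on (0->2): 4/4
  Flow on (0->3): 2/2
  Flow on (1->4): 7/7
  Flow on (2->4): 4/7
  Flow on (3->4): 2/10
Maximum flow = 13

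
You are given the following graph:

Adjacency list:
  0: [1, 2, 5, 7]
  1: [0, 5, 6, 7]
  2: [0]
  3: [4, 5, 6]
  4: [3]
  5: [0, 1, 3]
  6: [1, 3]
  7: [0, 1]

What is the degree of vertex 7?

Vertex 7 has neighbors [0, 1], so deg(7) = 2.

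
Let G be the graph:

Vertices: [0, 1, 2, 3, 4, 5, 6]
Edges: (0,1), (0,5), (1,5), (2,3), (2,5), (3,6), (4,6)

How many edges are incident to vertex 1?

Vertex 1 has neighbors [0, 5], so deg(1) = 2.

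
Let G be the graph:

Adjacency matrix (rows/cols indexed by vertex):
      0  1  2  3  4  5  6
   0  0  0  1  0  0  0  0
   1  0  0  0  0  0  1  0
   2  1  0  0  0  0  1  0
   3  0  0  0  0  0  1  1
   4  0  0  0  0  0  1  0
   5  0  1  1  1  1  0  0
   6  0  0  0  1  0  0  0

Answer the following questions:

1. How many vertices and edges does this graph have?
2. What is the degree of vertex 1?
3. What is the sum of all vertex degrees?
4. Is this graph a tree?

Count: 7 vertices, 6 edges.
Vertex 1 has neighbors [5], degree = 1.
Handshaking lemma: 2 * 6 = 12.
A graph is a tree iff it is connected and has exactly n-1 edges. This graph is connected (all 7 vertices in one component) and has 7-1 = 6 edges. It is a tree.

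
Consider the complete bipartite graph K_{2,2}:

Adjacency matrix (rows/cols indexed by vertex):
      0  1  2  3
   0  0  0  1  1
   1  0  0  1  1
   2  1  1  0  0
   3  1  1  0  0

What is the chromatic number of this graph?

K_{2,2} is bipartite: vertices split into two independent sets of size 2 and 2.
Color one set 0, the other 1. No adjacent vertices share a color.
Chromatic number = 2.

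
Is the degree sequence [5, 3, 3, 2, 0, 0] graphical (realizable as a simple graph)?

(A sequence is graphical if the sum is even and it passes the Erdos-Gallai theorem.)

Sum of degrees = 13. Sum is odd, so the sequence is NOT graphical.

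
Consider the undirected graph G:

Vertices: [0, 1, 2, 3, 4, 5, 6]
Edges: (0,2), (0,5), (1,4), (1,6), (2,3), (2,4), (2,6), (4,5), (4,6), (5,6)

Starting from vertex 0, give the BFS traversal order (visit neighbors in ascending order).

BFS from vertex 0 (neighbors processed in ascending order):
Visit order: 0, 2, 5, 3, 4, 6, 1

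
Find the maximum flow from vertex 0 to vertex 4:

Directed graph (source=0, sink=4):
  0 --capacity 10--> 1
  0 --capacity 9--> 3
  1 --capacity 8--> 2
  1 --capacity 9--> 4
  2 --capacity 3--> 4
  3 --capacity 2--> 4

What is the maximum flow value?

Computing max flow:
  Flow on (0->1): 10/10
  Flow on (0->3): 2/9
  Flow on (1->2): 1/8
  Flow on (1->4): 9/9
  Flow on (2->4): 1/3
  Flow on (3->4): 2/2
Maximum flow = 12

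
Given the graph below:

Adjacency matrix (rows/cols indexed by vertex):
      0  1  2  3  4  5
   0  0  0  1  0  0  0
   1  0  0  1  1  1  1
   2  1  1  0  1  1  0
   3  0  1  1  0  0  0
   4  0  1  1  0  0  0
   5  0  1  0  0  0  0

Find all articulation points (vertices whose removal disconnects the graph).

An articulation point is a vertex whose removal disconnects the graph.
Articulation points: [1, 2]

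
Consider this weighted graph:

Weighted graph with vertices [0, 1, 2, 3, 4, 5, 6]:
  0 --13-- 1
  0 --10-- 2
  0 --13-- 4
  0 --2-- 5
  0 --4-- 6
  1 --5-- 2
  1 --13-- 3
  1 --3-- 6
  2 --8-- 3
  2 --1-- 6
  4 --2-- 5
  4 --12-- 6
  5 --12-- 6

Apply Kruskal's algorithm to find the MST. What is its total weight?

Applying Kruskal's algorithm (sort edges by weight, add if no cycle):
  Add (2,6) w=1
  Add (0,5) w=2
  Add (4,5) w=2
  Add (1,6) w=3
  Add (0,6) w=4
  Skip (1,2) w=5 (creates cycle)
  Add (2,3) w=8
  Skip (0,2) w=10 (creates cycle)
  Skip (4,6) w=12 (creates cycle)
  Skip (5,6) w=12 (creates cycle)
  Skip (0,1) w=13 (creates cycle)
  Skip (0,4) w=13 (creates cycle)
  Skip (1,3) w=13 (creates cycle)
MST weight = 20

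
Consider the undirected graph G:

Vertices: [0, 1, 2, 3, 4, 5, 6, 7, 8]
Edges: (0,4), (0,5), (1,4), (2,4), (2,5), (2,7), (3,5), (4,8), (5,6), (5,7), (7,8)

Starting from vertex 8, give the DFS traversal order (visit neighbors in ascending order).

DFS from vertex 8 (neighbors processed in ascending order):
Visit order: 8, 4, 0, 5, 2, 7, 3, 6, 1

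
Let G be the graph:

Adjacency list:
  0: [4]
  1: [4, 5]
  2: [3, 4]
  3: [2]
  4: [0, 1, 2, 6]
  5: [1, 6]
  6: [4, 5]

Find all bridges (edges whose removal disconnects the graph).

A bridge is an edge whose removal increases the number of connected components.
Bridges found: (0,4), (2,3), (2,4)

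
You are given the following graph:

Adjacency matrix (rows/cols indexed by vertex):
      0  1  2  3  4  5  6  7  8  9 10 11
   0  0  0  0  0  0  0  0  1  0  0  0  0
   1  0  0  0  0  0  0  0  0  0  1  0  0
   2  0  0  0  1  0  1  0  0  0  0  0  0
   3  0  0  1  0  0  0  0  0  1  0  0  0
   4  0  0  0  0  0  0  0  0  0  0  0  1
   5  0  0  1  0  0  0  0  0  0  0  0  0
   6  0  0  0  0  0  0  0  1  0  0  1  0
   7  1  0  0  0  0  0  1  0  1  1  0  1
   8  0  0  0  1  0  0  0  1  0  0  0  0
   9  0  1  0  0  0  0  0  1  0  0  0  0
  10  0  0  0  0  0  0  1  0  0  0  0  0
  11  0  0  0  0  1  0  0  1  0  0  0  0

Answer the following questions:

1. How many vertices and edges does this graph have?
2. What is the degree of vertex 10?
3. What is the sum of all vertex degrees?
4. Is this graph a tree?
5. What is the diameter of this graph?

Count: 12 vertices, 11 edges.
Vertex 10 has neighbors [6], degree = 1.
Handshaking lemma: 2 * 11 = 22.
A graph is a tree iff it is connected and has exactly n-1 edges. This graph is connected (all 12 vertices in one component) and has 12-1 = 11 edges. It is a tree.
Diameter (longest shortest path) = 6.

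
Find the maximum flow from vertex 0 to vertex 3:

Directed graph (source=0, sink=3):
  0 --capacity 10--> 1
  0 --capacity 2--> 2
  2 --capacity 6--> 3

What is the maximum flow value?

Computing max flow:
  Flow on (0->2): 2/2
  Flow on (2->3): 2/6
Maximum flow = 2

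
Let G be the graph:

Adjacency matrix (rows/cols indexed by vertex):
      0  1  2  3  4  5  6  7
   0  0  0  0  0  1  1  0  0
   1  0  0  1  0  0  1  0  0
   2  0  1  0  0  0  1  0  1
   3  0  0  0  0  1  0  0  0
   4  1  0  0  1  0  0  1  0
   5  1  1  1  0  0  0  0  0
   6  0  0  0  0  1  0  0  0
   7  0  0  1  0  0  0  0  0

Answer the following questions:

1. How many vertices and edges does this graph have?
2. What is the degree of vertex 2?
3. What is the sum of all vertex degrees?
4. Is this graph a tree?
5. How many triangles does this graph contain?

Count: 8 vertices, 8 edges.
Vertex 2 has neighbors [1, 5, 7], degree = 3.
Handshaking lemma: 2 * 8 = 16.
A tree on 8 vertices has 7 edges. This graph has 8 edges (1 extra). Not a tree.
Number of triangles = 1.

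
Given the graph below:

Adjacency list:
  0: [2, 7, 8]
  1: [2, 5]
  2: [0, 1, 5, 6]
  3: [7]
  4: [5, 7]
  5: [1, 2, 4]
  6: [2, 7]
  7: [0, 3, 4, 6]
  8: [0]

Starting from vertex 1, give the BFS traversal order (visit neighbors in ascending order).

BFS from vertex 1 (neighbors processed in ascending order):
Visit order: 1, 2, 5, 0, 6, 4, 7, 8, 3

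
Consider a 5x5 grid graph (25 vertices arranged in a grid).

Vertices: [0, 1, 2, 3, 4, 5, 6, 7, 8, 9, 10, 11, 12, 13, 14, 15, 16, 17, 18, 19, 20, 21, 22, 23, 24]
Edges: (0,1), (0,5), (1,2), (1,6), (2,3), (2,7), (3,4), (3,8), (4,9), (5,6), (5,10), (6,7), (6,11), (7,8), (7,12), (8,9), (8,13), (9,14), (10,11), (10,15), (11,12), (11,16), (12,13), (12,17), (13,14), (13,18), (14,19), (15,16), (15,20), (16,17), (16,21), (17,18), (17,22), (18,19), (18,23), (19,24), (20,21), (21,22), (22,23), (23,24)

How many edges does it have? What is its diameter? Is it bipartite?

A 5x5 grid has 20 vertical edges and 20 horizontal edges.
Total edges = 20 + 20 = 40.
Diameter = (5-1) + (5-1) = 8 (corner to opposite corner).
Grid graphs are bipartite (checkerboard coloring).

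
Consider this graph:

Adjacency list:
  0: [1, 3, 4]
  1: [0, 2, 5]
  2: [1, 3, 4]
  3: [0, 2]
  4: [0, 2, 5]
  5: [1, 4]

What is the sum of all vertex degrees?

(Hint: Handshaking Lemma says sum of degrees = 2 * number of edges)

Count edges: 8 edges.
By Handshaking Lemma: sum of degrees = 2 * 8 = 16.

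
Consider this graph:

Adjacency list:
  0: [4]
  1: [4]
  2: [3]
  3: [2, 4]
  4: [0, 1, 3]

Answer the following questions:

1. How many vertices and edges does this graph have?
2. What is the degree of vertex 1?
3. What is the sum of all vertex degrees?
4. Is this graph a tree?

Count: 5 vertices, 4 edges.
Vertex 1 has neighbors [4], degree = 1.
Handshaking lemma: 2 * 4 = 8.
A graph is a tree iff it is connected and has exactly n-1 edges. This graph is connected (all 5 vertices in one component) and has 5-1 = 4 edges. It is a tree.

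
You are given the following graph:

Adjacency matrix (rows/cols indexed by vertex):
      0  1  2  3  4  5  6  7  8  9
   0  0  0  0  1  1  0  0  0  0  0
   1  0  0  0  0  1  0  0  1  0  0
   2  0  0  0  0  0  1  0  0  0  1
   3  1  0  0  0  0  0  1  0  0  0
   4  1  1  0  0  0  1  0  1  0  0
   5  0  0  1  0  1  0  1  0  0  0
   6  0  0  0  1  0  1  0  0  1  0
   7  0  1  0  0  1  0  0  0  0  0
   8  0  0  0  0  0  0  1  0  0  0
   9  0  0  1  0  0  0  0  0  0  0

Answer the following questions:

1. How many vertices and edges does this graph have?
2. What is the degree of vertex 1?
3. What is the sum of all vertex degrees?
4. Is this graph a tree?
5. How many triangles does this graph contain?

Count: 10 vertices, 11 edges.
Vertex 1 has neighbors [4, 7], degree = 2.
Handshaking lemma: 2 * 11 = 22.
A tree on 10 vertices has 9 edges. This graph has 11 edges (2 extra). Not a tree.
Number of triangles = 1.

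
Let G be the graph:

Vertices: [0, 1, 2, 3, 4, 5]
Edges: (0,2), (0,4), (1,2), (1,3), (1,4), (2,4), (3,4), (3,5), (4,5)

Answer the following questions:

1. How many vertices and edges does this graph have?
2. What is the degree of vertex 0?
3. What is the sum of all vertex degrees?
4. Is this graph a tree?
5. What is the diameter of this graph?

Count: 6 vertices, 9 edges.
Vertex 0 has neighbors [2, 4], degree = 2.
Handshaking lemma: 2 * 9 = 18.
A tree on 6 vertices has 5 edges. This graph has 9 edges (4 extra). Not a tree.
Diameter (longest shortest path) = 2.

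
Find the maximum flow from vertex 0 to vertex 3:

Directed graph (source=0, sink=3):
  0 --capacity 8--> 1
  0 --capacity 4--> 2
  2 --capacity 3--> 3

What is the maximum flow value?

Computing max flow:
  Flow on (0->2): 3/4
  Flow on (2->3): 3/3
Maximum flow = 3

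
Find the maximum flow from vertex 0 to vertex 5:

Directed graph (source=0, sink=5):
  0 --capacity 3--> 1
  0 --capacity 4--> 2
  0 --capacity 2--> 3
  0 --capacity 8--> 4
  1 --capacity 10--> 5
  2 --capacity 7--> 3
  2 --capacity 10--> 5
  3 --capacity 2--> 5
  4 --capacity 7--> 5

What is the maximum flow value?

Computing max flow:
  Flow on (0->1): 3/3
  Flow on (0->2): 4/4
  Flow on (0->3): 2/2
  Flow on (0->4): 7/8
  Flow on (1->5): 3/10
  Flow on (2->5): 4/10
  Flow on (3->5): 2/2
  Flow on (4->5): 7/7
Maximum flow = 16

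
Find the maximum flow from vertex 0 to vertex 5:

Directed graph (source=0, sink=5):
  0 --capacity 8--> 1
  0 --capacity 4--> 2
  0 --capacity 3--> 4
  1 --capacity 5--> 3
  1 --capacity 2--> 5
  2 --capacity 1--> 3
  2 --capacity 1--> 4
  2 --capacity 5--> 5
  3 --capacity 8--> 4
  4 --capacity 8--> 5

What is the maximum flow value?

Computing max flow:
  Flow on (0->1): 7/8
  Flow on (0->2): 4/4
  Flow on (0->4): 3/3
  Flow on (1->3): 5/5
  Flow on (1->5): 2/2
  Flow on (2->5): 4/5
  Flow on (3->4): 5/8
  Flow on (4->5): 8/8
Maximum flow = 14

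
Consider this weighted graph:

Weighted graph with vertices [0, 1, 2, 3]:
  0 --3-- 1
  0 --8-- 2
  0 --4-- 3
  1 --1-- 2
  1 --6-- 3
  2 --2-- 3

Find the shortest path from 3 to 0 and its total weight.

Using Dijkstra's algorithm from vertex 3:
Shortest path: 3 -> 0
Total weight: 4 = 4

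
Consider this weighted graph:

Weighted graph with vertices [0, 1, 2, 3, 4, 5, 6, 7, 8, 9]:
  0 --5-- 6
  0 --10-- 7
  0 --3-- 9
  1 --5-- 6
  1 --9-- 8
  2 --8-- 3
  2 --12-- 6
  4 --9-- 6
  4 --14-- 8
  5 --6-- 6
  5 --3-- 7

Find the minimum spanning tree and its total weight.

Applying Kruskal's algorithm (sort edges by weight, add if no cycle):
  Add (0,9) w=3
  Add (5,7) w=3
  Add (0,6) w=5
  Add (1,6) w=5
  Add (5,6) w=6
  Add (2,3) w=8
  Add (1,8) w=9
  Add (4,6) w=9
  Skip (0,7) w=10 (creates cycle)
  Add (2,6) w=12
  Skip (4,8) w=14 (creates cycle)
MST weight = 60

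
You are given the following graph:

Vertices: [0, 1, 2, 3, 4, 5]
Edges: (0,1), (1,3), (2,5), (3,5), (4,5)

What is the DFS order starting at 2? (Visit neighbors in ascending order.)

DFS from vertex 2 (neighbors processed in ascending order):
Visit order: 2, 5, 3, 1, 0, 4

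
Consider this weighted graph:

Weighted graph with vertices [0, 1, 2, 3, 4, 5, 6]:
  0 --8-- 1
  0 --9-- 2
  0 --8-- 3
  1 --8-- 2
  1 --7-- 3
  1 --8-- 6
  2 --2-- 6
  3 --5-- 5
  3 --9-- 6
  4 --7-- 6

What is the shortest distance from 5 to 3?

Using Dijkstra's algorithm from vertex 5:
Shortest path: 5 -> 3
Total weight: 5 = 5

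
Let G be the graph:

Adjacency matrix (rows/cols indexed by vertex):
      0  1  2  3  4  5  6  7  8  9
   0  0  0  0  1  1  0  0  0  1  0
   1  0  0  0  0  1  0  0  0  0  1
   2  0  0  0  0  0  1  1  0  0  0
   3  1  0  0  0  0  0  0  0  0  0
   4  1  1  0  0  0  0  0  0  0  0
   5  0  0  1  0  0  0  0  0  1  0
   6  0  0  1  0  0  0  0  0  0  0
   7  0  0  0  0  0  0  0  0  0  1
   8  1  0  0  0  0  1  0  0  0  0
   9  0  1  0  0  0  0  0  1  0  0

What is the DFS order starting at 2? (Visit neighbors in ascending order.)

DFS from vertex 2 (neighbors processed in ascending order):
Visit order: 2, 5, 8, 0, 3, 4, 1, 9, 7, 6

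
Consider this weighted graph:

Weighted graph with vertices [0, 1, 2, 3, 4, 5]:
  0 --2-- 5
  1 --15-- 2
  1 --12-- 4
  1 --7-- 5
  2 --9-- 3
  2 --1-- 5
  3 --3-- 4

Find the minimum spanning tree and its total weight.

Applying Kruskal's algorithm (sort edges by weight, add if no cycle):
  Add (2,5) w=1
  Add (0,5) w=2
  Add (3,4) w=3
  Add (1,5) w=7
  Add (2,3) w=9
  Skip (1,4) w=12 (creates cycle)
  Skip (1,2) w=15 (creates cycle)
MST weight = 22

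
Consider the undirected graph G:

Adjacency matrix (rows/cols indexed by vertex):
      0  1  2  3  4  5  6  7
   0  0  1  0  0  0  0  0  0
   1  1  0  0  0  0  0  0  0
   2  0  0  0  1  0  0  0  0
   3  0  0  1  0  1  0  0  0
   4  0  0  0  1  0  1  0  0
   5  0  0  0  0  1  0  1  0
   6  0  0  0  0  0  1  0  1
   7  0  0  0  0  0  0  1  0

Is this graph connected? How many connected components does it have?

Checking connectivity: the graph has 2 connected component(s).
Components: [[0, 1], [2, 3, 4, 5, 6, 7]]. The graph is NOT connected.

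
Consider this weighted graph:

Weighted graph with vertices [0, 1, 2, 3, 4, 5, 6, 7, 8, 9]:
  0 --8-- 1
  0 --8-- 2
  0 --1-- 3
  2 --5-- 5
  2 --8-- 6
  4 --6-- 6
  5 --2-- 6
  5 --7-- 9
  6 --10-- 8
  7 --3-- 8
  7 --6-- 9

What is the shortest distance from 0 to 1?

Using Dijkstra's algorithm from vertex 0:
Shortest path: 0 -> 1
Total weight: 8 = 8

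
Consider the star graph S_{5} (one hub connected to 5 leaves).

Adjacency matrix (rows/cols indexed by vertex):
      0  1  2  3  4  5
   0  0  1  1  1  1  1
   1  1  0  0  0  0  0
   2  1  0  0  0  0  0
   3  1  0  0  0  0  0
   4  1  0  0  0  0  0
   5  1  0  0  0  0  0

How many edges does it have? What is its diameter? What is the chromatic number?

Star graph S_{5}: the hub connects to all 5 leaves.
Edges = 5.
Diameter = 2 (any leaf to hub is 1, leaf to leaf through hub is 2).
Star graphs are bipartite (hub vs leaves), so chromatic number = 2.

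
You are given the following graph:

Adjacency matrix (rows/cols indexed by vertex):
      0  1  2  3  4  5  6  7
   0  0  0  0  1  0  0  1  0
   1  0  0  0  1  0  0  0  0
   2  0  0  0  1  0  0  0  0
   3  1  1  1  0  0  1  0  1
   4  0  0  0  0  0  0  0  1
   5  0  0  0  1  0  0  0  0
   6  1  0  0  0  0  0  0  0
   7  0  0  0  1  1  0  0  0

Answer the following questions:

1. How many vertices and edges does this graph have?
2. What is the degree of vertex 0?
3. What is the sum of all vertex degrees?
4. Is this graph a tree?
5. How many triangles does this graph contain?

Count: 8 vertices, 7 edges.
Vertex 0 has neighbors [3, 6], degree = 2.
Handshaking lemma: 2 * 7 = 14.
A graph is a tree iff it is connected and has exactly n-1 edges. This graph is connected (all 8 vertices in one component) and has 8-1 = 7 edges. It is a tree.
Number of triangles = 0.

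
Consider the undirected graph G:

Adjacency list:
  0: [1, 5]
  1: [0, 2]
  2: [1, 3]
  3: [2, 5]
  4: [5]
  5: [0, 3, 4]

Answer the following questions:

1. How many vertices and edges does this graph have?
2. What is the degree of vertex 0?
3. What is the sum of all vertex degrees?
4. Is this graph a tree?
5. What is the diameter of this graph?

Count: 6 vertices, 6 edges.
Vertex 0 has neighbors [1, 5], degree = 2.
Handshaking lemma: 2 * 6 = 12.
A tree on 6 vertices has 5 edges. This graph has 6 edges (1 extra). Not a tree.
Diameter (longest shortest path) = 3.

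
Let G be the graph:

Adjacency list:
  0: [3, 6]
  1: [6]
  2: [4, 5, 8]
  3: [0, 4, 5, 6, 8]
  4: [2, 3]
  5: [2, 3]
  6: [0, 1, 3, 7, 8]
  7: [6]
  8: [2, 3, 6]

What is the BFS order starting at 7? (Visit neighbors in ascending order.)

BFS from vertex 7 (neighbors processed in ascending order):
Visit order: 7, 6, 0, 1, 3, 8, 4, 5, 2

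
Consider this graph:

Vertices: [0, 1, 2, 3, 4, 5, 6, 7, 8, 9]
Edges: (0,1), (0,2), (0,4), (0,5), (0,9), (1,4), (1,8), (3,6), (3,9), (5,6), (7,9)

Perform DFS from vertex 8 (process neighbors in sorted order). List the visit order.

DFS from vertex 8 (neighbors processed in ascending order):
Visit order: 8, 1, 0, 2, 4, 5, 6, 3, 9, 7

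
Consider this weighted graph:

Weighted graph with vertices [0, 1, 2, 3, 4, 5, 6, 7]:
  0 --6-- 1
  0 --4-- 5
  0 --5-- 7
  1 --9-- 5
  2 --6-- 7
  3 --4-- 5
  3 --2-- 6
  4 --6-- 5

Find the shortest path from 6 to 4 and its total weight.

Using Dijkstra's algorithm from vertex 6:
Shortest path: 6 -> 3 -> 5 -> 4
Total weight: 2 + 4 + 6 = 12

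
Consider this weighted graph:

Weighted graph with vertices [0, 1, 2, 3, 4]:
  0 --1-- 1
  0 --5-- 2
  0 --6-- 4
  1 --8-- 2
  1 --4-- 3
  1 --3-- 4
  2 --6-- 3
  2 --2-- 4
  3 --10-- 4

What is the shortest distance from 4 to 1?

Using Dijkstra's algorithm from vertex 4:
Shortest path: 4 -> 1
Total weight: 3 = 3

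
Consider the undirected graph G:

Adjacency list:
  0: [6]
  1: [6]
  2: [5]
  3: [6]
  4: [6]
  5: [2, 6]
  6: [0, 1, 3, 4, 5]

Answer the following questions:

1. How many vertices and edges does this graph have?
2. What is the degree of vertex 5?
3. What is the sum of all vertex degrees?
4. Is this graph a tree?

Count: 7 vertices, 6 edges.
Vertex 5 has neighbors [2, 6], degree = 2.
Handshaking lemma: 2 * 6 = 12.
A graph is a tree iff it is connected and has exactly n-1 edges. This graph is connected (all 7 vertices in one component) and has 7-1 = 6 edges. It is a tree.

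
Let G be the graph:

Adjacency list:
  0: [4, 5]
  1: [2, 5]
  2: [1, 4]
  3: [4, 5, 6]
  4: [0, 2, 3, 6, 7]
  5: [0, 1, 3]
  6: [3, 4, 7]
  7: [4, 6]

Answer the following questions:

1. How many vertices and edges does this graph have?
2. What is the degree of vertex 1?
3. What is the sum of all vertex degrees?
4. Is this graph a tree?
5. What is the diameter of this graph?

Count: 8 vertices, 11 edges.
Vertex 1 has neighbors [2, 5], degree = 2.
Handshaking lemma: 2 * 11 = 22.
A tree on 8 vertices has 7 edges. This graph has 11 edges (4 extra). Not a tree.
Diameter (longest shortest path) = 3.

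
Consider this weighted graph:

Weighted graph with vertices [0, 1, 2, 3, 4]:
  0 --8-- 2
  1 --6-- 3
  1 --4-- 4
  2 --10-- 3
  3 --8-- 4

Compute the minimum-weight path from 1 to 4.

Using Dijkstra's algorithm from vertex 1:
Shortest path: 1 -> 4
Total weight: 4 = 4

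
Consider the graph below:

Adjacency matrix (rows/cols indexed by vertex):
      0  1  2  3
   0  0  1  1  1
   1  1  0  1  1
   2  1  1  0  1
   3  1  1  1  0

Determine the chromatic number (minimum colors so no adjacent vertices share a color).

The graph has a maximum clique of size 4 (lower bound on chromatic number).
A valid 4-coloring: {0: 0, 1: 1, 2: 2, 3: 3}.
Chromatic number = 4.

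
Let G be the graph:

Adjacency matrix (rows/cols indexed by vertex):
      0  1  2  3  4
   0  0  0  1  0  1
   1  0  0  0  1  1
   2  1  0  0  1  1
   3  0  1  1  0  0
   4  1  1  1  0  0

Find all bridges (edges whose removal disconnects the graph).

No bridges found. The graph is 2-edge-connected (no single edge removal disconnects it).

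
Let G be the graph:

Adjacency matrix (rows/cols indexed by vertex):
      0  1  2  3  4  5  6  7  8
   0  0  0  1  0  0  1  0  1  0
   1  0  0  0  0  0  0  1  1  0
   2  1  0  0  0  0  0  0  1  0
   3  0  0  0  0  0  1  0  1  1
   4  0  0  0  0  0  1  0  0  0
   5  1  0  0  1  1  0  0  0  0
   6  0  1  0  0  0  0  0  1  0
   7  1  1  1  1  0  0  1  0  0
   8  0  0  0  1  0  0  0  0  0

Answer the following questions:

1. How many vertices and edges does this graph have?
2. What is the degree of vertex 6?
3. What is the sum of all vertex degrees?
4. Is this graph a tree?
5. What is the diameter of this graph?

Count: 9 vertices, 11 edges.
Vertex 6 has neighbors [1, 7], degree = 2.
Handshaking lemma: 2 * 11 = 22.
A tree on 9 vertices has 8 edges. This graph has 11 edges (3 extra). Not a tree.
Diameter (longest shortest path) = 4.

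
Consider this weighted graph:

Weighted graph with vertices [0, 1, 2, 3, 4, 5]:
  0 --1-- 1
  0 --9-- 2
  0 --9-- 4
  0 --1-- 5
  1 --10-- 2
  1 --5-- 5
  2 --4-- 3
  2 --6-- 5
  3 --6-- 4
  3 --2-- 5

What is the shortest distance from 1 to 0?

Using Dijkstra's algorithm from vertex 1:
Shortest path: 1 -> 0
Total weight: 1 = 1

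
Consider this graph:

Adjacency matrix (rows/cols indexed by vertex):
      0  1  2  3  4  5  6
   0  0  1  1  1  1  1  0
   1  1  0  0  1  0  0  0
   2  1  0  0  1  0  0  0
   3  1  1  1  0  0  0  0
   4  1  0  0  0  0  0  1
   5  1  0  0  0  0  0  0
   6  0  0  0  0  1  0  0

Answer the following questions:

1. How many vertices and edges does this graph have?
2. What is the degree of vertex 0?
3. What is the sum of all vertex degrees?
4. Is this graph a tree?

Count: 7 vertices, 8 edges.
Vertex 0 has neighbors [1, 2, 3, 4, 5], degree = 5.
Handshaking lemma: 2 * 8 = 16.
A tree on 7 vertices has 6 edges. This graph has 8 edges (2 extra). Not a tree.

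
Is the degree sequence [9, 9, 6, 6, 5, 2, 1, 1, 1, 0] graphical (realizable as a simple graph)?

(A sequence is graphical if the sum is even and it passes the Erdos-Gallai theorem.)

Sum of degrees = 40. Sum is even but fails Erdos-Gallai. The sequence is NOT graphical.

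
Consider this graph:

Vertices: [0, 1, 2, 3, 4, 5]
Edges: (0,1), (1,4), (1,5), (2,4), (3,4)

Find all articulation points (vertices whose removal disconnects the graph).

An articulation point is a vertex whose removal disconnects the graph.
Articulation points: [1, 4]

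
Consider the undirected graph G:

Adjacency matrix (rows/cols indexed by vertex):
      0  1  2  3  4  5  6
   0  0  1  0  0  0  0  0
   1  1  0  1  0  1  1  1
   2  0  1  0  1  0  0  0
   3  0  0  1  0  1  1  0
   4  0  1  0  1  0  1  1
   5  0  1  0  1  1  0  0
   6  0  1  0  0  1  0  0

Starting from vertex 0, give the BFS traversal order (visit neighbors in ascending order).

BFS from vertex 0 (neighbors processed in ascending order):
Visit order: 0, 1, 2, 4, 5, 6, 3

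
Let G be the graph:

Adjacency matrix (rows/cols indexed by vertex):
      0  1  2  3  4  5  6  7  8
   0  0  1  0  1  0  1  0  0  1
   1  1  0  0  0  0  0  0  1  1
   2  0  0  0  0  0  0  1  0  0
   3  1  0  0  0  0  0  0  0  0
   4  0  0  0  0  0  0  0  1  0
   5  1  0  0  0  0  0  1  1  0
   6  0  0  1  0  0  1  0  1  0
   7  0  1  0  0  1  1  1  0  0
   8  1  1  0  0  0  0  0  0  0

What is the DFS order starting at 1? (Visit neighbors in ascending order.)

DFS from vertex 1 (neighbors processed in ascending order):
Visit order: 1, 0, 3, 5, 6, 2, 7, 4, 8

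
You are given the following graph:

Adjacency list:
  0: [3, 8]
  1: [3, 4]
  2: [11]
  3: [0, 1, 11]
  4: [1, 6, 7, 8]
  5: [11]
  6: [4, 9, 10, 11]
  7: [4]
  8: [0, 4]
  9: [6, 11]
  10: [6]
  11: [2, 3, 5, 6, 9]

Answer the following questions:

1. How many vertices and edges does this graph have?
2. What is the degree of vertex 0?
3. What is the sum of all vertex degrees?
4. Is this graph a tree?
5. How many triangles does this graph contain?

Count: 12 vertices, 14 edges.
Vertex 0 has neighbors [3, 8], degree = 2.
Handshaking lemma: 2 * 14 = 28.
A tree on 12 vertices has 11 edges. This graph has 14 edges (3 extra). Not a tree.
Number of triangles = 1.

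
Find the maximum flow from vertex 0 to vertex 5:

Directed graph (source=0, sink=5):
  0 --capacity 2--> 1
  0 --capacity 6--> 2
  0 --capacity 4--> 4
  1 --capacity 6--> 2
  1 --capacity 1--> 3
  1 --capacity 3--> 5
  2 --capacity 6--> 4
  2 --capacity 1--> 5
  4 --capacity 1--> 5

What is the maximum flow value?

Computing max flow:
  Flow on (0->1): 2/2
  Flow on (0->2): 1/6
  Flow on (0->4): 1/4
  Flow on (1->5): 2/3
  Flow on (2->5): 1/1
  Flow on (4->5): 1/1
Maximum flow = 4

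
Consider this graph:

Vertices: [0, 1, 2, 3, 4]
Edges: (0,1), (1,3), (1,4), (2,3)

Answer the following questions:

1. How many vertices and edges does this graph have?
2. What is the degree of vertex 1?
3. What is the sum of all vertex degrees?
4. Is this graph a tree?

Count: 5 vertices, 4 edges.
Vertex 1 has neighbors [0, 3, 4], degree = 3.
Handshaking lemma: 2 * 4 = 8.
A graph is a tree iff it is connected and has exactly n-1 edges. This graph is connected (all 5 vertices in one component) and has 5-1 = 4 edges. It is a tree.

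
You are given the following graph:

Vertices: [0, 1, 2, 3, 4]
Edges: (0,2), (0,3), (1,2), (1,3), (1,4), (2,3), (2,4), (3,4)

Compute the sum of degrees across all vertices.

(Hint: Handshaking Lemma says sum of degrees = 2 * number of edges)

Count edges: 8 edges.
By Handshaking Lemma: sum of degrees = 2 * 8 = 16.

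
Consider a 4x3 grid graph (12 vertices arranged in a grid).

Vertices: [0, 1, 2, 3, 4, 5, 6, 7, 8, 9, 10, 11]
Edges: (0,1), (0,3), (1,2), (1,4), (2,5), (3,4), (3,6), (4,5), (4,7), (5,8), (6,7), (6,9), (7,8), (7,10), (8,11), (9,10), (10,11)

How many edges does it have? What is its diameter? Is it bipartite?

A 4x3 grid has 9 vertical edges and 8 horizontal edges.
Total edges = 9 + 8 = 17.
Diameter = (4-1) + (3-1) = 5 (corner to opposite corner).
Grid graphs are bipartite (checkerboard coloring).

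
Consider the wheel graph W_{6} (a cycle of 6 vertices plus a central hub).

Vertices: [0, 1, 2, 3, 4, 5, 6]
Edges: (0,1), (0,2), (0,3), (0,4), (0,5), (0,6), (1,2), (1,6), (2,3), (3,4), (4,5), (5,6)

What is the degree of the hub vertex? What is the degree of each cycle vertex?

The hub connects to all 6 cycle vertices, so deg(hub) = 6.
Each cycle vertex connects to 2 neighbors on the cycle plus the hub, so deg(cycle vertex) = 3.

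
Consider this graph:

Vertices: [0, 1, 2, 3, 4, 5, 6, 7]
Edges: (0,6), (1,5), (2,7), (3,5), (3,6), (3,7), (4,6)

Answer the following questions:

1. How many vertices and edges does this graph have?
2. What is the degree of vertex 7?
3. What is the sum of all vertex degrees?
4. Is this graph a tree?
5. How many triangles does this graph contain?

Count: 8 vertices, 7 edges.
Vertex 7 has neighbors [2, 3], degree = 2.
Handshaking lemma: 2 * 7 = 14.
A graph is a tree iff it is connected and has exactly n-1 edges. This graph is connected (all 8 vertices in one component) and has 8-1 = 7 edges. It is a tree.
Number of triangles = 0.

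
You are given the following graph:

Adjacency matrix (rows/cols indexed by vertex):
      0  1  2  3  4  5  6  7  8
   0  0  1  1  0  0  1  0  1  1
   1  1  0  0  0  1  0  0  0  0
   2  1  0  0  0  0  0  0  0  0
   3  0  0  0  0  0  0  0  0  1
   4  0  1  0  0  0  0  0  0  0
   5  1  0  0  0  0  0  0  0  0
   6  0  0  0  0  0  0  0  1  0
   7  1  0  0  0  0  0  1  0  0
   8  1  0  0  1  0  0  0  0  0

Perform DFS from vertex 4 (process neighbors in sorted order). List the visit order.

DFS from vertex 4 (neighbors processed in ascending order):
Visit order: 4, 1, 0, 2, 5, 7, 6, 8, 3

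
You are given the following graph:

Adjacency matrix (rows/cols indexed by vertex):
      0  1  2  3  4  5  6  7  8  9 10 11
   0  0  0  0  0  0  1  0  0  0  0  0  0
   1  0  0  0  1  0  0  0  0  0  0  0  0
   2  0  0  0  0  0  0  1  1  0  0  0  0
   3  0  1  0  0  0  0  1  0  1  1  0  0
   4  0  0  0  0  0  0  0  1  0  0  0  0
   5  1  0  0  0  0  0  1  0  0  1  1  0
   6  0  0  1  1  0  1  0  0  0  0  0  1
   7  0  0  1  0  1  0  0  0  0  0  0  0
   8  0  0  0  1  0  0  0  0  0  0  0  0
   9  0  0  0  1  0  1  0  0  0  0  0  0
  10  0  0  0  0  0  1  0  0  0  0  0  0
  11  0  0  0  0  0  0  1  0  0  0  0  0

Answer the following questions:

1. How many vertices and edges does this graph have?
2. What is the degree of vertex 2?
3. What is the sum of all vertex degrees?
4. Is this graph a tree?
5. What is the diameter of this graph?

Count: 12 vertices, 12 edges.
Vertex 2 has neighbors [6, 7], degree = 2.
Handshaking lemma: 2 * 12 = 24.
A tree on 12 vertices has 11 edges. This graph has 12 edges (1 extra). Not a tree.
Diameter (longest shortest path) = 5.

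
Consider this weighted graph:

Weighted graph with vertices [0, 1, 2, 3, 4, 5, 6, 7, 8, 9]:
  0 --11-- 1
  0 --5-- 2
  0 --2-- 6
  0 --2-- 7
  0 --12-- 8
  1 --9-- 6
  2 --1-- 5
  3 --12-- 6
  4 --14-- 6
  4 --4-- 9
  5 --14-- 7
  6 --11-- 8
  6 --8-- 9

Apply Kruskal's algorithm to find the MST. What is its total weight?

Applying Kruskal's algorithm (sort edges by weight, add if no cycle):
  Add (2,5) w=1
  Add (0,6) w=2
  Add (0,7) w=2
  Add (4,9) w=4
  Add (0,2) w=5
  Add (6,9) w=8
  Add (1,6) w=9
  Skip (0,1) w=11 (creates cycle)
  Add (6,8) w=11
  Skip (0,8) w=12 (creates cycle)
  Add (3,6) w=12
  Skip (4,6) w=14 (creates cycle)
  Skip (5,7) w=14 (creates cycle)
MST weight = 54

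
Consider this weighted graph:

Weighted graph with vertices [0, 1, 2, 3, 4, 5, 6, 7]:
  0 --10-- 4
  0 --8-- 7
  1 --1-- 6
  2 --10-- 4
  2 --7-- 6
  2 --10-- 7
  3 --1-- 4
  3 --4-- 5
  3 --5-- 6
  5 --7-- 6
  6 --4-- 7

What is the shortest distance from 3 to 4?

Using Dijkstra's algorithm from vertex 3:
Shortest path: 3 -> 4
Total weight: 1 = 1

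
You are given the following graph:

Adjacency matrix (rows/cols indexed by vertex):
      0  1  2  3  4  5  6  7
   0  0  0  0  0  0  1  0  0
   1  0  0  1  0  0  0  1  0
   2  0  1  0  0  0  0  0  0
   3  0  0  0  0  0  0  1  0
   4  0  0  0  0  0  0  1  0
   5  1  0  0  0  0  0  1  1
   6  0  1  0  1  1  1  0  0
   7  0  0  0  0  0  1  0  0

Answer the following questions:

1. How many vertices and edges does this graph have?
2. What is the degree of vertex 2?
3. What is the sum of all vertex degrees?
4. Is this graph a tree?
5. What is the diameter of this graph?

Count: 8 vertices, 7 edges.
Vertex 2 has neighbors [1], degree = 1.
Handshaking lemma: 2 * 7 = 14.
A graph is a tree iff it is connected and has exactly n-1 edges. This graph is connected (all 8 vertices in one component) and has 8-1 = 7 edges. It is a tree.
Diameter (longest shortest path) = 4.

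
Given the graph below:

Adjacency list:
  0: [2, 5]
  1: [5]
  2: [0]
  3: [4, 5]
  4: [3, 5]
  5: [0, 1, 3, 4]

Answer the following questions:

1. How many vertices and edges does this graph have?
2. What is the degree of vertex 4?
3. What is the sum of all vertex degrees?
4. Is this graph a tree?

Count: 6 vertices, 6 edges.
Vertex 4 has neighbors [3, 5], degree = 2.
Handshaking lemma: 2 * 6 = 12.
A tree on 6 vertices has 5 edges. This graph has 6 edges (1 extra). Not a tree.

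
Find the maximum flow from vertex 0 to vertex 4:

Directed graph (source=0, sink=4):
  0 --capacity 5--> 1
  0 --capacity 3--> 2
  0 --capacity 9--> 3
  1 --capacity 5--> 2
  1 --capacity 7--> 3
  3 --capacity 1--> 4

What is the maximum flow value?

Computing max flow:
  Flow on (0->3): 1/9
  Flow on (3->4): 1/1
Maximum flow = 1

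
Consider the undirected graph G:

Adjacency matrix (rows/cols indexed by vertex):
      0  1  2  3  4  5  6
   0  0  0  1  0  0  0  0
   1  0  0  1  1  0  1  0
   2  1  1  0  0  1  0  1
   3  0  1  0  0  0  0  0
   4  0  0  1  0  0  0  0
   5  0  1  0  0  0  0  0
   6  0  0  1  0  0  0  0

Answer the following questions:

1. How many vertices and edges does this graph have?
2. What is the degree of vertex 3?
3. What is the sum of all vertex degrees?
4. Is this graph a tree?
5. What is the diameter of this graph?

Count: 7 vertices, 6 edges.
Vertex 3 has neighbors [1], degree = 1.
Handshaking lemma: 2 * 6 = 12.
A graph is a tree iff it is connected and has exactly n-1 edges. This graph is connected (all 7 vertices in one component) and has 7-1 = 6 edges. It is a tree.
Diameter (longest shortest path) = 3.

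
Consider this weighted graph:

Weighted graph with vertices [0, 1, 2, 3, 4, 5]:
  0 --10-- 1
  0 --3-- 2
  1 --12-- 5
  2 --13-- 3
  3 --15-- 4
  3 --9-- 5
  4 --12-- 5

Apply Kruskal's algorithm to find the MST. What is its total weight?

Applying Kruskal's algorithm (sort edges by weight, add if no cycle):
  Add (0,2) w=3
  Add (3,5) w=9
  Add (0,1) w=10
  Add (1,5) w=12
  Add (4,5) w=12
  Skip (2,3) w=13 (creates cycle)
  Skip (3,4) w=15 (creates cycle)
MST weight = 46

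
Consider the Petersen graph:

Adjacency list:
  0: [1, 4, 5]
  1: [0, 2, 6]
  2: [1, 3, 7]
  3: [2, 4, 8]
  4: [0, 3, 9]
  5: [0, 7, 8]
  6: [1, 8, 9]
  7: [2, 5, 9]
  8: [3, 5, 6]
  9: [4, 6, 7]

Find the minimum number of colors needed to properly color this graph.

The Petersen graph contains odd cycles (e.g. the outer 5-cycle), so chi >= 3.
A proper 3-coloring exists (it is a well-known 3-chromatic graph).
Chromatic number = 3.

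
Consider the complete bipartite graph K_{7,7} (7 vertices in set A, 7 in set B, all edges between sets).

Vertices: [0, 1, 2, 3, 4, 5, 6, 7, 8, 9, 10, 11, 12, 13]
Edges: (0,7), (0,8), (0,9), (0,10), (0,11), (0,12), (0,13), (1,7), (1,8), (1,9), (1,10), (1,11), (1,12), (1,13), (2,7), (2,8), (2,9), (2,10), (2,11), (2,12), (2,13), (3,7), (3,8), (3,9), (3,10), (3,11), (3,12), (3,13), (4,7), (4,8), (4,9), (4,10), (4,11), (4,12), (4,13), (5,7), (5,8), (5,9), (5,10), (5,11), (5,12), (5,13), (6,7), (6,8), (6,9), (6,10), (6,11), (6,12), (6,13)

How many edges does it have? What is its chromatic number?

K_{7,7} has 7 * 7 = 49 edges.
Bipartite graphs have chromatic number 2 (color each partition differently).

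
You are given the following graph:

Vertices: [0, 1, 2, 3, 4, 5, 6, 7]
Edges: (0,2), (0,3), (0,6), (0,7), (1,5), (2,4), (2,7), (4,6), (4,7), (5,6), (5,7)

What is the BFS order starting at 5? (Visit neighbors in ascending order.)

BFS from vertex 5 (neighbors processed in ascending order):
Visit order: 5, 1, 6, 7, 0, 4, 2, 3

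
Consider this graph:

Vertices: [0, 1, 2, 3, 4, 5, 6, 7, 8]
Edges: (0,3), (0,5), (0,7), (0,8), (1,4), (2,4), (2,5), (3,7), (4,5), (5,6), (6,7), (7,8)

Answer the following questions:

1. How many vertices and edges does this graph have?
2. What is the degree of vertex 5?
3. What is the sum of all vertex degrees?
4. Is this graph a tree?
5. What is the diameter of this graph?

Count: 9 vertices, 12 edges.
Vertex 5 has neighbors [0, 2, 4, 6], degree = 4.
Handshaking lemma: 2 * 12 = 24.
A tree on 9 vertices has 8 edges. This graph has 12 edges (4 extra). Not a tree.
Diameter (longest shortest path) = 4.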